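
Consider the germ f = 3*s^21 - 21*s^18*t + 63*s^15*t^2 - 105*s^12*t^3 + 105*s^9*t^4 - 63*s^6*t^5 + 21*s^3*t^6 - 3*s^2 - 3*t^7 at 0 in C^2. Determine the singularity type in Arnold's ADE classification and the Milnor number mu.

Type A_6, Milnor number mu = 6.

The Hessian of f at 0 is [[-6, 0], [0, 0]] with rank 1, so corank 1. A Groebner basis of the Jacobian ideal J(f) in C{s,t} is {t^6, s}; counting standard monomials gives mu = 6. Corank 1: A-series; mu = 6 gives A_6.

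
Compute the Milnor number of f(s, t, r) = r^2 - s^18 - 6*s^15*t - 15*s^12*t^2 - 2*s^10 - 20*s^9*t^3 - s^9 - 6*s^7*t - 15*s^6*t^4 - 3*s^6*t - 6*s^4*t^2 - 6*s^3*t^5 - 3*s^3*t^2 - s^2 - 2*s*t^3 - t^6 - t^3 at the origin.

The Hessian of f at 0 has rank 2. Corank 1: A-series; mu = 2 gives A_2.

2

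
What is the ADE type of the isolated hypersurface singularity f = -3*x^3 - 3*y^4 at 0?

E6

The Hessian of f at 0 is [[0, 0], [0, 0]] with rank 0, so corank 2. A Groebner basis of the Jacobian ideal J(f) in C{x,y} is {y^3, x^2}; counting standard monomials gives mu = 6. Corank 2; j^3 = -3*x^3 is a perfect cube, so E-series; the 4-jet and mu = 6 give E_6.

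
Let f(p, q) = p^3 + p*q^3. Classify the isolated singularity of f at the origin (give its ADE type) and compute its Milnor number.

Type E7, Milnor number mu = 7.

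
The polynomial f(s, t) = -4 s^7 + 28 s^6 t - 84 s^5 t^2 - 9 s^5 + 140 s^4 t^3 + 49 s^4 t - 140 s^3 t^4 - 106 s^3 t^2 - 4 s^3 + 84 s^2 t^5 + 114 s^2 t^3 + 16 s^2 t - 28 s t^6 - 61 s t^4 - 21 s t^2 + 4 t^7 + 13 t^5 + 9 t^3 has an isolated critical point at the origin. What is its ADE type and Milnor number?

The Hessian of f at 0 has rank 0. Corank 2; j^3 = -(s - t)*(2*s - 3*t)^2 has shape L^2 M (L != M), so D-series; mu = 6 gives D_6.

Type D_{6}, Milnor number mu = 6.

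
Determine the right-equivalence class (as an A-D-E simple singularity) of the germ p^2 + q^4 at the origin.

A_3

The Hessian of f at 0 is [[2, 0], [0, 0]] with rank 1, so corank 1. A Groebner basis of the Jacobian ideal J(f) in C{p,q} is {q^3, p}; counting standard monomials gives mu = 3. Corank 1: A-series; mu = 3 gives A_3.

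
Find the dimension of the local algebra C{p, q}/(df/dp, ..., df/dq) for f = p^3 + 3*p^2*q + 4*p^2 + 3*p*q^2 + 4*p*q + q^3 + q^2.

2

The Hessian of f at 0 is [[8, 4], [4, 2]] with rank 1, so corank 1. A Groebner basis of the Jacobian ideal J(f) in C{p,q} is {q^2, p + q/2}; counting standard monomials gives mu = 2. Corank 1: A-series; mu = 2 gives A_2.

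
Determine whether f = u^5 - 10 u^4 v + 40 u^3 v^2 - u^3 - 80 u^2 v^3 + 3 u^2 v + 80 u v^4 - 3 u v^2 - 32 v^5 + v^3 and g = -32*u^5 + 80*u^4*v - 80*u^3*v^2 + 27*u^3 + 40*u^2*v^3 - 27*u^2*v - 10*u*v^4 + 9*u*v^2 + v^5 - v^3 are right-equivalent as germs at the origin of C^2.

The Hessian of f at 0 has rank 0. Corank 2; j^3 = -(u - v)^3 is a perfect cube, so E-series; the 5-jet and mu = 8 give E_8. The Hessian of g at 0 has rank 0. Corank 2; j^3 = (3*u - v)^3 is a perfect cube, so E-series; the 5-jet and mu = 8 give E_8. Both have type E_8, hence right-equivalent.

Yes.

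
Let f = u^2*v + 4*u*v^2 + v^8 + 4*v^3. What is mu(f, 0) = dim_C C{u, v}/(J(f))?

The Hessian of f at 0 is [[0, 0], [0, 0]] with rank 0, so corank 2. A Groebner basis of the Jacobian ideal J(f) in C{u,v} is {u^2/8 + v^7 - v^2/2, u^3 + 8*v^3, u*v + 2*v^2}; counting standard monomials gives mu = 9. Corank 2; j^3 = v*(u + 2*v)^2 has shape L^2 M (L != M), so D-series; mu = 9 gives D_9.

9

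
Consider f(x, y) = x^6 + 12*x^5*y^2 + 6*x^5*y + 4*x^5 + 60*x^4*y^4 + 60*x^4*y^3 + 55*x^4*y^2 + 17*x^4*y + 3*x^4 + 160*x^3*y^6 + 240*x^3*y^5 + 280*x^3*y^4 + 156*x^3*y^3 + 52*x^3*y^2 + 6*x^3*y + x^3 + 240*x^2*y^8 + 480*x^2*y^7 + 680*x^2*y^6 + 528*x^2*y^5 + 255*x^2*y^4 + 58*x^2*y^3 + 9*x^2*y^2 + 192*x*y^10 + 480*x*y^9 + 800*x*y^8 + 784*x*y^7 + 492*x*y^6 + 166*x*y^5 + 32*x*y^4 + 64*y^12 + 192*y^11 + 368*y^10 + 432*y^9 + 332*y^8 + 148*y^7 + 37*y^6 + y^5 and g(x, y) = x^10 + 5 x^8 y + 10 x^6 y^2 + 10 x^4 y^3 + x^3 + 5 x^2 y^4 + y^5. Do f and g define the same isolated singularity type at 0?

Yes.

The Hessian of f at 0 has rank 0. Corank 2; j^3 = x^3 is a perfect cube, so E-series; the 5-jet and mu = 8 give E_8. The Hessian of g at 0 has rank 0. Corank 2; j^3 = x^3 is a perfect cube, so E-series; the 5-jet and mu = 8 give E_8. Both have type E_8, hence right-equivalent.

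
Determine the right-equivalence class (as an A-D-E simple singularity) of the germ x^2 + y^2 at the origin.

A_{1}

The Hessian of f at 0 has rank 2. Corank 0: nondegenerate Morse point, so A_1.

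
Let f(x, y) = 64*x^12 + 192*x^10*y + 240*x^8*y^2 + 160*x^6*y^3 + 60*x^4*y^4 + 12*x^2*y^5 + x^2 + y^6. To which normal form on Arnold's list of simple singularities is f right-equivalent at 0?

The Hessian of f at 0 has rank 1. Corank 1: A-series; mu = 5 gives A_5.

A_{5}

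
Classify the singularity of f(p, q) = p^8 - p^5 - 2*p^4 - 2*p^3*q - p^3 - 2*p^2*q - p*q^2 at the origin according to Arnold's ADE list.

D_9

The Hessian of f at 0 has rank 0. Corank 2; j^3 = -p*(p + q)^2 has shape L^2 M (L != M), so D-series; mu = 9 gives D_9.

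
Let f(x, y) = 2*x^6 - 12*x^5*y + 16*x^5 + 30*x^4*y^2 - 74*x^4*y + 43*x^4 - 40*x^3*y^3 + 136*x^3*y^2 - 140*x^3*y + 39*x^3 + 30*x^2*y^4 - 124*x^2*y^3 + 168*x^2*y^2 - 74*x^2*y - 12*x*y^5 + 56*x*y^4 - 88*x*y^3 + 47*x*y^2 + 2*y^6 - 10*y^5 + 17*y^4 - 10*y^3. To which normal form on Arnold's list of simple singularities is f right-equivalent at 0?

D_{4}

The Hessian of f at 0 has rank 0. Corank 2; j^3 = (3*x - 2*y)*(13*x^2 - 16*x*y + 5*y^2) splits into three distinct lines over C (the quadratic factor has nonzero discriminant), so D_4.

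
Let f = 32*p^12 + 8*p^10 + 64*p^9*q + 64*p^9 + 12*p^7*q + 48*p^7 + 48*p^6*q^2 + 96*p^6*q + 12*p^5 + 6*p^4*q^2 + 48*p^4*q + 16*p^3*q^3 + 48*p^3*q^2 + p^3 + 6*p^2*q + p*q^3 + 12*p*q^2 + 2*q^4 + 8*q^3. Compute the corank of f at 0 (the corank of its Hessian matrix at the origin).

2

The Hessian at 0 is [[0, 0], [0, 0]] of rank 0; hence corank 2.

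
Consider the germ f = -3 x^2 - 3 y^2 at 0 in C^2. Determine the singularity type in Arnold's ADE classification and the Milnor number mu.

Type A_1, Milnor number mu = 1.

The Hessian of f at 0 is [[-6, 0], [0, -6]] with rank 2, so corank 0. A Groebner basis of the Jacobian ideal J(f) in C{x,y} is {x, y}; counting standard monomials gives mu = 1. Corank 0: nondegenerate Morse point, so A_1.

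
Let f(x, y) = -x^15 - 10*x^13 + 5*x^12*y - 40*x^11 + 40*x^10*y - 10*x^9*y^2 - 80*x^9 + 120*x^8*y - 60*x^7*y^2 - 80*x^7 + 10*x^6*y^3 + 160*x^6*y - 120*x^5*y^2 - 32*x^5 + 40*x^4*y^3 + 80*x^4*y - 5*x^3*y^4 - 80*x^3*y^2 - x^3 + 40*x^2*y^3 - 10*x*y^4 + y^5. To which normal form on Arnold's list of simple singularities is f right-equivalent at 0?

E8

The Hessian of f at 0 has rank 0. Corank 2; j^3 = -x^3 is a perfect cube, so E-series; the 5-jet and mu = 8 give E_8.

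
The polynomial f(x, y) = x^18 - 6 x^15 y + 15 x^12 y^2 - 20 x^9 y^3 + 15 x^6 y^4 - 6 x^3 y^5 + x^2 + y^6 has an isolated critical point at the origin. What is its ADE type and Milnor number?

The Hessian of f at 0 is [[2, 0], [0, 0]] with rank 1, so corank 1. A Groebner basis of the Jacobian ideal J(f) in C{x,y} is {y^5, x}; counting standard monomials gives mu = 5. Corank 1: A-series; mu = 5 gives A_5.

Type A_5, Milnor number mu = 5.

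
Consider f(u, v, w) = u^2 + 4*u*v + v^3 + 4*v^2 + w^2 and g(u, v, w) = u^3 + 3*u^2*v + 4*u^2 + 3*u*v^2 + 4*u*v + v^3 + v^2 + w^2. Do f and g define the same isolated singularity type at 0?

Yes.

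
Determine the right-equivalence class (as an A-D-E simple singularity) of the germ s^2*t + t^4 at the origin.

D5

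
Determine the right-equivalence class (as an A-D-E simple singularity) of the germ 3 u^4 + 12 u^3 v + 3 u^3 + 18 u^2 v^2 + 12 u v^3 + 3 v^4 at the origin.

The Hessian of f at 0 has rank 0. Corank 2; j^3 = 3*u^3 is a perfect cube, so E-series; the 4-jet and mu = 6 give E_6.

E6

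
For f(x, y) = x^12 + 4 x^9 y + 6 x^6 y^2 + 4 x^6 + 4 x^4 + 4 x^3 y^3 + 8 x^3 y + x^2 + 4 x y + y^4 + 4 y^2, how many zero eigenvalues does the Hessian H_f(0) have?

1

Hessian at 0 has rank 1.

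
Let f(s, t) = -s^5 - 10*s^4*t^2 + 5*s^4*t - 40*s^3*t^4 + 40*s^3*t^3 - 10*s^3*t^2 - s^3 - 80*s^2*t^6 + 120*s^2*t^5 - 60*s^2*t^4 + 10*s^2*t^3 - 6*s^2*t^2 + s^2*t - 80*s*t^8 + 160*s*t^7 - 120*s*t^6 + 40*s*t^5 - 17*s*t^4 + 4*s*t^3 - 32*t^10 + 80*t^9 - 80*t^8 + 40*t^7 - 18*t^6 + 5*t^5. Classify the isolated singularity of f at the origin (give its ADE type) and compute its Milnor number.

Type D_{6}, Milnor number mu = 6.

The Hessian of f at 0 is [[0, 0], [0, 0]] with rank 0, so corank 2. A Groebner basis of the Jacobian ideal J(f) in C{s,t} is {s^3, s^2*t, -2*s^2 + s*t^2, -5*s^2/2 + s*t/2 + t^3}; counting standard monomials gives mu = 6. Corank 2; j^3 = -s^2*(s - t) has shape L^2 M (L != M), so D-series; mu = 6 gives D_6.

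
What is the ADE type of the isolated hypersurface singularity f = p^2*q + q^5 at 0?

D6

The Hessian of f at 0 has rank 0. Corank 2; j^3 = p^2*q has shape L^2 M (L != M), so D-series; mu = 6 gives D_6.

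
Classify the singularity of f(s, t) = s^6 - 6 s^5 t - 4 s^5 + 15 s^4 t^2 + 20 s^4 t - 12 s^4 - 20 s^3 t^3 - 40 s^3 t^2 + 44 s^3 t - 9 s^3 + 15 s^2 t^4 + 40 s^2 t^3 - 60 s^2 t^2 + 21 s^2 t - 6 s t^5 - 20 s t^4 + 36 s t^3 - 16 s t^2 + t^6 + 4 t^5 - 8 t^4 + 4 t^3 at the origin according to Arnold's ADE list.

D7

The Hessian of f at 0 has rank 0. Corank 2; j^3 = -(s - t)*(3*s - 2*t)^2 has shape L^2 M (L != M), so D-series; mu = 7 gives D_7.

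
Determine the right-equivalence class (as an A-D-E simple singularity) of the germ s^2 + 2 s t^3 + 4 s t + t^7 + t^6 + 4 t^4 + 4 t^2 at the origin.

The Hessian of f at 0 has rank 1. Corank 1: A-series; mu = 6 gives A_6.

A_{6}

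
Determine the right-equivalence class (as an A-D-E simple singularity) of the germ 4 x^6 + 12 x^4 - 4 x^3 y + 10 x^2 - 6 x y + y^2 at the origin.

A_{1}

The Hessian of f at 0 is [[20, -6], [-6, 2]] with rank 2, so corank 0. A Groebner basis of the Jacobian ideal J(f) in C{x,y} is {x, y}; counting standard monomials gives mu = 1. Corank 0: nondegenerate Morse point, so A_1.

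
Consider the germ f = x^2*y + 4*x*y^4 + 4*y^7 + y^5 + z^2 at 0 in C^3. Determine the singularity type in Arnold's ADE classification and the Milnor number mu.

Type D6, Milnor number mu = 6.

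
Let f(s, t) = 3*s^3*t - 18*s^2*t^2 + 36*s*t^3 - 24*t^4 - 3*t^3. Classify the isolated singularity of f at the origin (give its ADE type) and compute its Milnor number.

The Hessian of f at 0 is [[0, 0], [0, 0]] with rank 0, so corank 2. A Groebner basis of the Jacobian ideal J(f) in C{s,t} is {s^3 - 12*s*t^2 - 3*t^2, s^2*t - 4*s*t^2, t^3}; counting standard monomials gives mu = 7. Corank 2; j^3 = -3*t^3 is a perfect cube, so E-series; the 4-jet and mu = 7 give E_7.

Type E_{7}, Milnor number mu = 7.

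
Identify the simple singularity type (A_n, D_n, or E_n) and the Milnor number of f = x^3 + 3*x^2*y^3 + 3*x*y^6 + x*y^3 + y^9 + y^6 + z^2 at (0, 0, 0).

The Hessian of f at 0 is [[0, 0, 0], [0, 0, 0], [0, 0, 2]] with rank 1, so corank 2. A Groebner basis of the Jacobian ideal J(f) in C{x,y,z} is {x^3, x*y^2, 3*x^2 + y^3, z}; counting standard monomials gives mu = 7. Corank 2; j^3 = x^3 is a perfect cube, so E-series; the 4-jet and mu = 7 give E_7.

Type E_7, Milnor number mu = 7.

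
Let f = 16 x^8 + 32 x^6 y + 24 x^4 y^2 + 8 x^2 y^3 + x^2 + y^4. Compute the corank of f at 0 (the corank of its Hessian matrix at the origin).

1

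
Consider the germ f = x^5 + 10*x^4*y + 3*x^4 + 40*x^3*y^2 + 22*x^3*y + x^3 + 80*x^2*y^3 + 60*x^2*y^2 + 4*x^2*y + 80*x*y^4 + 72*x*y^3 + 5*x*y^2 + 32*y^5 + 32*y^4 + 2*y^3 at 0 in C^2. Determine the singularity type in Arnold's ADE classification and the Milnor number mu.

The Hessian of f at 0 is [[0, 0], [0, 0]] with rank 0, so corank 2. A Groebner basis of the Jacobian ideal J(f) in C{x,y} is {x*y^2 + x*y/3 + y^2/3, -x*y/3 + y^3 - y^2/3, x^2 + 10*x*y/3 + 7*y^2/3}; counting standard monomials gives mu = 5. Corank 2; j^3 = (x + y)^2*(x + 2*y) has shape L^2 M (L != M), so D-series; mu = 5 gives D_5.

Type D_{5}, Milnor number mu = 5.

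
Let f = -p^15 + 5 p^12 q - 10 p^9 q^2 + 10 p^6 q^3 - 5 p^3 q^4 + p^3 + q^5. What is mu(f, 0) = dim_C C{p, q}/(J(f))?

The Hessian of f at 0 has rank 0. Corank 2; j^3 = p^3 is a perfect cube, so E-series; the 5-jet and mu = 8 give E_8.

8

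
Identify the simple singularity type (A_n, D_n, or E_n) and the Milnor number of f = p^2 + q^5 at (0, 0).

The Hessian of f at 0 is [[2, 0], [0, 0]] with rank 1, so corank 1. A Groebner basis of the Jacobian ideal J(f) in C{p,q} is {q^4, p}; counting standard monomials gives mu = 4. Corank 1: A-series; mu = 4 gives A_4.

Type A4, Milnor number mu = 4.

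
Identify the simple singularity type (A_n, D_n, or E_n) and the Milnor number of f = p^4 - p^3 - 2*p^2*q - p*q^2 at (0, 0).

Type D5, Milnor number mu = 5.

The Hessian of f at 0 has rank 0. Corank 2; j^3 = -p*(p + q)^2 has shape L^2 M (L != M), so D-series; mu = 5 gives D_5.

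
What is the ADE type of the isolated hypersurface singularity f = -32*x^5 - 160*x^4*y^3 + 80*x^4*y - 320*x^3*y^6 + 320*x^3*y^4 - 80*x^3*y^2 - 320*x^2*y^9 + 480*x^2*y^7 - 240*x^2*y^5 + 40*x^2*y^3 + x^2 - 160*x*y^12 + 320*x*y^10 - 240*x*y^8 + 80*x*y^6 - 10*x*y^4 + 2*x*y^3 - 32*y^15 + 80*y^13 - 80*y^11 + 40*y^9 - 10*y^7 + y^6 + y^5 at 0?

The Hessian of f at 0 is [[2, 0], [0, 0]] with rank 1, so corank 1. A Groebner basis of the Jacobian ideal J(f) in C{x,y} is {x + y^3, x^2, x*y}; counting standard monomials gives mu = 4. Corank 1: A-series; mu = 4 gives A_4.

A4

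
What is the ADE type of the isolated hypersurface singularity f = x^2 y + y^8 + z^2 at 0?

The Hessian of f at 0 is [[0, 0, 0], [0, 0, 0], [0, 0, 2]] with rank 1, so corank 2. A Groebner basis of the Jacobian ideal J(f) in C{x,y,z} is {x^2/8 + y^7, x^3, x*y, z}; counting standard monomials gives mu = 9. Corank 2; j^3 = x^2*y has shape L^2 M (L != M), so D-series; mu = 9 gives D_9.

D_{9}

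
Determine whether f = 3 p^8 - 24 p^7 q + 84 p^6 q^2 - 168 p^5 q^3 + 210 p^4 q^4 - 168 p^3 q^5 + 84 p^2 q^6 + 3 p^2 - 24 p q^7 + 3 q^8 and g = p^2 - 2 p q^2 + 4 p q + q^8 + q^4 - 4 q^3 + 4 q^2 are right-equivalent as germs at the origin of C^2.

Yes.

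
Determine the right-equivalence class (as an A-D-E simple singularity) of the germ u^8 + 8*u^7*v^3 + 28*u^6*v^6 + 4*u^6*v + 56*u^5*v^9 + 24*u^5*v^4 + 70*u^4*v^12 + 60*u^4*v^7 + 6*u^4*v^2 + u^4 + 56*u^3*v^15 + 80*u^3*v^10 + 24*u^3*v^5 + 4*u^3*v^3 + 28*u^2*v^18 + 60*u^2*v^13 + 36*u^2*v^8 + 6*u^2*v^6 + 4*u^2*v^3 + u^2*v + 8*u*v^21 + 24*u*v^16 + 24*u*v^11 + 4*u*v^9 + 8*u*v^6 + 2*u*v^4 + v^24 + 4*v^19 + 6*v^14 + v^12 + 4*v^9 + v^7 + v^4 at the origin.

The Hessian of f at 0 has rank 0. Corank 2; j^3 = u^2*v has shape L^2 M (L != M), so D-series; mu = 5 gives D_5.

D_{5}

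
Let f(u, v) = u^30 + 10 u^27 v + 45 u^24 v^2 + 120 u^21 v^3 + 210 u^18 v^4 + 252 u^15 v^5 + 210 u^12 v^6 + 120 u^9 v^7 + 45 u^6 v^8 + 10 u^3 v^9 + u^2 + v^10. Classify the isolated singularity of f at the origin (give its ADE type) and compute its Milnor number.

The Hessian of f at 0 has rank 1. Corank 1: A-series; mu = 9 gives A_9.

Type A9, Milnor number mu = 9.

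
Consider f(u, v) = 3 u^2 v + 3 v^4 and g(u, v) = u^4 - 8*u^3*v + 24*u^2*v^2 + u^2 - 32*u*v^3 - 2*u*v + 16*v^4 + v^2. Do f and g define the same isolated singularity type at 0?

No.

The Hessian of f at 0 has rank 0. Corank 2; j^3 = 3*u^2*v has shape L^2 M (L != M), so D-series; mu = 5 gives D_5. The Hessian of g at 0 has rank 1. Corank 1: A-series; mu = 3 gives A_3. f is D_5 but g is A_3, hence not right-equivalent.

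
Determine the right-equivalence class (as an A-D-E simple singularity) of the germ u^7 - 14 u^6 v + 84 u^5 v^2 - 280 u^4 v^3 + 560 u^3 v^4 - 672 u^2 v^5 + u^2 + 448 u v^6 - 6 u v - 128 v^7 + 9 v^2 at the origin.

A_6

The Hessian of f at 0 is [[2, -6], [-6, 18]] with rank 1, so corank 1. A Groebner basis of the Jacobian ideal J(f) in C{u,v} is {v^6, u - 3*v}; counting standard monomials gives mu = 6. Corank 1: A-series; mu = 6 gives A_6.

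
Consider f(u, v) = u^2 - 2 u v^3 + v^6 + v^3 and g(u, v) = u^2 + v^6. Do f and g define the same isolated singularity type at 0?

No.

The Hessian of f at 0 has rank 1. Corank 1: A-series; mu = 2 gives A_2. The Hessian of g at 0 has rank 1. Corank 1: A-series; mu = 5 gives A_5. f is A_2 but g is A_5, hence not right-equivalent.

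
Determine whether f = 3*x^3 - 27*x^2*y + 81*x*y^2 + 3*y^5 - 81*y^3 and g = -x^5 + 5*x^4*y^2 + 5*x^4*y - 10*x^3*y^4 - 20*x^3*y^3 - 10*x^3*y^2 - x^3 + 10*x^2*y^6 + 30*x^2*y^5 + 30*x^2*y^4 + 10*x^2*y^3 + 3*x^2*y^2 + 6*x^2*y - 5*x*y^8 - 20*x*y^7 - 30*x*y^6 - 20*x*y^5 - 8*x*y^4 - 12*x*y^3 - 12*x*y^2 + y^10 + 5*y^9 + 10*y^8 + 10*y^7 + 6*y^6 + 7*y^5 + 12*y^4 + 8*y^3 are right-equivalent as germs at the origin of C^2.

The Hessian of f at 0 is [[0, 0], [0, 0]] with rank 0, so corank 2. A Groebner basis of the Jacobian ideal J(f) in C{x,y} is {y^4, x^2 - 6*x*y + 9*y^2}; counting standard monomials gives mu = 8. Corank 2; j^3 = 3*(x - 3*y)^3 is a perfect cube, so E-series; the 5-jet and mu = 8 give E_8. The Hessian of g at 0 is [[0, 0], [0, 0]] with rank 0, so corank 2. A Groebner basis of the Jacobian ideal J(g) in C{x,y} is {7*x^2/4 + x*y^3 - 7*x*y^2/2 - 7*x*y + 7*y^3 + 7*y^2, x^2 - 2*x*y^2 - 4*x*y + y^4 + 4*y^3 + 4*y^2, x^3 - 3*x^2 - 6*x*y^2 + 12*x*y + 4*y^3 - 12*y^2, x^2*y - x^2/2 - 3*x*y^2 + 2*x*y + 2*y^3 - 2*y^2}; counting standard monomials gives mu = 8. Corank 2; j^3 = -(x - 2*y)^3 is a perfect cube, so E-series; the 5-jet and mu = 8 give E_8. Both have type E_8, hence right-equivalent.

Yes.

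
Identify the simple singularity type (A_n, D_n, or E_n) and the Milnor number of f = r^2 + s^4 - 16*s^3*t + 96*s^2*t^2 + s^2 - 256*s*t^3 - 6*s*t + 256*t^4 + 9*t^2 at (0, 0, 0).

Type A_3, Milnor number mu = 3.

The Hessian of f at 0 has rank 2. Corank 1: A-series; mu = 3 gives A_3.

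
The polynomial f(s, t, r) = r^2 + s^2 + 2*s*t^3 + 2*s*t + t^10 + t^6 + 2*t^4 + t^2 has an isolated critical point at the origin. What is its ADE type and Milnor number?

The Hessian of f at 0 has rank 2. Corank 1: A-series; mu = 9 gives A_9.

Type A_9, Milnor number mu = 9.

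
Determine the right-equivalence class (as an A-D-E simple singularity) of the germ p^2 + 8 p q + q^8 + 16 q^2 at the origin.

The Hessian of f at 0 has rank 1. Corank 1: A-series; mu = 7 gives A_7.

A_7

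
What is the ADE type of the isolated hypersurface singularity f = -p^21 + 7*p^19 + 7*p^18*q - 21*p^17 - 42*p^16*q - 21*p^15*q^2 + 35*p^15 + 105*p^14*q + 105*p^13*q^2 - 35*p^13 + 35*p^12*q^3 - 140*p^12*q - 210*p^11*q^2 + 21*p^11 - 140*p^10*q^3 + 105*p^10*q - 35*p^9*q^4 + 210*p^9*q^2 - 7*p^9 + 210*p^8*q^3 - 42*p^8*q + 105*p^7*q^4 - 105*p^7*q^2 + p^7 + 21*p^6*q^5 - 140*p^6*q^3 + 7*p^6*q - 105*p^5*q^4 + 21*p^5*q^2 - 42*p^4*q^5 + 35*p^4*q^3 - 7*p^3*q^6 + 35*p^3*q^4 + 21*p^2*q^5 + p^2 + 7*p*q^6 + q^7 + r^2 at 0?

A6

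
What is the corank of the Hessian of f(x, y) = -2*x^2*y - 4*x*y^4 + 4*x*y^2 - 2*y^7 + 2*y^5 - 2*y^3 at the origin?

2

Hessian at 0 has rank 0.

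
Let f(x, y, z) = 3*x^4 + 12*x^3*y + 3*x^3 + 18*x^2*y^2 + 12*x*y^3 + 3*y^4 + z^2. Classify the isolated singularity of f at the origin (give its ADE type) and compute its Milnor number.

Type E6, Milnor number mu = 6.

The Hessian of f at 0 has rank 1. Corank 2; j^3 = 3*x^3 is a perfect cube, so E-series; the 4-jet and mu = 6 give E_6.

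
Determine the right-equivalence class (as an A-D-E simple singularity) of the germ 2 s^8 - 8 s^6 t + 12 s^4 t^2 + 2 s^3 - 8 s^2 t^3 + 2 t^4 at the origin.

E6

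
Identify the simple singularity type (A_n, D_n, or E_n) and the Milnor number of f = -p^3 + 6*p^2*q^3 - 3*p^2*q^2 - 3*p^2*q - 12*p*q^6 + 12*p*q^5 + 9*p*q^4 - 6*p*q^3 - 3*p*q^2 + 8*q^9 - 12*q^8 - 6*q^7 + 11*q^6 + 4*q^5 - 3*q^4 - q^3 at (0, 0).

Type E_8, Milnor number mu = 8.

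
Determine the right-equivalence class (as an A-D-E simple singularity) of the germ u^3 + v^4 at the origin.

E_6

The Hessian of f at 0 has rank 0. Corank 2; j^3 = u^3 is a perfect cube, so E-series; the 4-jet and mu = 6 give E_6.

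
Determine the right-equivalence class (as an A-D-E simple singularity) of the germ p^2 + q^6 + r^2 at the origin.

A_{5}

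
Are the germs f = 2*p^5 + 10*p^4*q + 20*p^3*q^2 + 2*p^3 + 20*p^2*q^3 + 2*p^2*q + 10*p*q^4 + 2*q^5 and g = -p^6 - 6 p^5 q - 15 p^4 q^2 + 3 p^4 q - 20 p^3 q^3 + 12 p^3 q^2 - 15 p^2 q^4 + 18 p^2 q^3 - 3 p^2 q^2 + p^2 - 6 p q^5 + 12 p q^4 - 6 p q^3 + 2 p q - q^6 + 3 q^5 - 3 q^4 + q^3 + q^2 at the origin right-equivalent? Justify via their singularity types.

No.

The Hessian of f at 0 has rank 0. Corank 2; j^3 = 2*p^2*(p + q) has shape L^2 M (L != M), so D-series; mu = 6 gives D_6. The Hessian of g at 0 has rank 1. Corank 1: A-series; mu = 2 gives A_2. f is D_6 but g is A_2, hence not right-equivalent.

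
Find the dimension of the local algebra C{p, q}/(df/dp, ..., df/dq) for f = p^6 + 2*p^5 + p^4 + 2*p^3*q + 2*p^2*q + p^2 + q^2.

The Hessian of f at 0 has rank 2. Corank 0: nondegenerate Morse point, so A_1.

1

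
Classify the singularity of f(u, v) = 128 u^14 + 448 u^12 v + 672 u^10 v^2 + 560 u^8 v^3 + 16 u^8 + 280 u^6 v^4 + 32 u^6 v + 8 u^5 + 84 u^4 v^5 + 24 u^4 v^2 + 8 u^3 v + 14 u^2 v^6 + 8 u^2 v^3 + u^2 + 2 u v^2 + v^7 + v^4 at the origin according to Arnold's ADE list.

A_{6}

The Hessian of f at 0 has rank 1. Corank 1: A-series; mu = 6 gives A_6.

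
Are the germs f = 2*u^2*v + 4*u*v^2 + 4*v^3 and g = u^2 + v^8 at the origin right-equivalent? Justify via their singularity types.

No.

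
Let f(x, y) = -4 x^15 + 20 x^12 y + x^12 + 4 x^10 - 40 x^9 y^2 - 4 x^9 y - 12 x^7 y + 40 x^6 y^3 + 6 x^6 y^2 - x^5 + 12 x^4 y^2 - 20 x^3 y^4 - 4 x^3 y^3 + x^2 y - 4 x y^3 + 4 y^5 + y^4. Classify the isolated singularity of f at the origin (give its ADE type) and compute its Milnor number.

Type D_5, Milnor number mu = 5.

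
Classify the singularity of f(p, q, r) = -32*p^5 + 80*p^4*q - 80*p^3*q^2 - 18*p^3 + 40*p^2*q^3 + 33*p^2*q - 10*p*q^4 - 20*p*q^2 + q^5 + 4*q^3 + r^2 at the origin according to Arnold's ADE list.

The Hessian of f at 0 is [[0, 0, 0], [0, 0, 0], [0, 0, 2]] with rank 1, so corank 2. A Groebner basis of the Jacobian ideal J(f) in C{p,q,r} is {-243*p*q/10 + q^4 + 81*q^2/5, p*q^2 - 2*q^3/3, p^2 - 7*p*q/6 + q^2/3, r}; counting standard monomials gives mu = 6. Corank 2; j^3 = -(2*p - q)*(3*p - 2*q)^2 has shape L^2 M (L != M), so D-series; mu = 6 gives D_6.

D_{6}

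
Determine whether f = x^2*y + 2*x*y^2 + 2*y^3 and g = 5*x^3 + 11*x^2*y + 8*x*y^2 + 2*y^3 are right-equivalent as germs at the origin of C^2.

Yes.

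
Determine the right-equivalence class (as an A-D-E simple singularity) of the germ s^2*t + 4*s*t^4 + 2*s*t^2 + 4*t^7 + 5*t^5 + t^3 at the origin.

D_6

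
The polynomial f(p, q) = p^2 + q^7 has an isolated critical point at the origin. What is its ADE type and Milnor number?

The Hessian of f at 0 has rank 1. Corank 1: A-series; mu = 6 gives A_6.

Type A_6, Milnor number mu = 6.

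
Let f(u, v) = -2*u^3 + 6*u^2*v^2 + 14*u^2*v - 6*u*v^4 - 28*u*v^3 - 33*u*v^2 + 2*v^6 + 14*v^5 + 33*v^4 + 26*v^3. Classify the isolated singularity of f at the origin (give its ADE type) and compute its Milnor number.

Type D_4, Milnor number mu = 4.

The Hessian of f at 0 has rank 0. Corank 2; j^3 = -(u - 2*v)*(2*u^2 - 10*u*v + 13*v^2) splits into three distinct lines over C (the quadratic factor has nonzero discriminant), so D_4.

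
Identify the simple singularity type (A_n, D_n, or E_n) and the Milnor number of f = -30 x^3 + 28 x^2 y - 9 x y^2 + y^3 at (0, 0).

The Hessian of f at 0 has rank 0. Corank 2; j^3 = -(3*x - y)*(10*x^2 - 6*x*y + y^2) splits into three distinct lines over C (the quadratic factor has nonzero discriminant), so D_4.

Type D_4, Milnor number mu = 4.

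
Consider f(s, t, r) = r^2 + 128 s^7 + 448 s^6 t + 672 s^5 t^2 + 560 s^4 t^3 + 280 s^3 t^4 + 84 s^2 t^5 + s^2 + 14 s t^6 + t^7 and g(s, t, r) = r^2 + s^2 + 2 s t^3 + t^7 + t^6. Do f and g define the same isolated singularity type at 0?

Yes.

The Hessian of f at 0 has rank 2. Corank 1: A-series; mu = 6 gives A_6. The Hessian of g at 0 has rank 2. Corank 1: A-series; mu = 6 gives A_6. Both have type A_6, hence right-equivalent.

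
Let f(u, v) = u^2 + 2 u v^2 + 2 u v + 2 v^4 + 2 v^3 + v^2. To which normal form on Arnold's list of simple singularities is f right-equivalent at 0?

A_{3}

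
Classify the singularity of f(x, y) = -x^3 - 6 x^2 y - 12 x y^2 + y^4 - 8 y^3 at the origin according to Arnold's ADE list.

The Hessian of f at 0 has rank 0. Corank 2; j^3 = -(x + 2*y)^3 is a perfect cube, so E-series; the 4-jet and mu = 6 give E_6.

E_6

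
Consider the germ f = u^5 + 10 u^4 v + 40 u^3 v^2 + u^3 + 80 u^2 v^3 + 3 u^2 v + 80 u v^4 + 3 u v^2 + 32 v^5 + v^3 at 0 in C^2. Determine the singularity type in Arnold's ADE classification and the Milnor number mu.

Type E8, Milnor number mu = 8.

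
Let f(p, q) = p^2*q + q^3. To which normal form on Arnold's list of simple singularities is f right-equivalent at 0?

D_4

The Hessian of f at 0 has rank 0. Corank 2; j^3 = q*(p^2 + q^2) splits into three distinct lines over C (the quadratic factor has nonzero discriminant), so D_4.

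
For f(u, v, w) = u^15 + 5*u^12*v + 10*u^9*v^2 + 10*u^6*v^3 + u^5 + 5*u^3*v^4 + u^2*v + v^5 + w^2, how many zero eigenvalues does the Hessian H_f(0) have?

2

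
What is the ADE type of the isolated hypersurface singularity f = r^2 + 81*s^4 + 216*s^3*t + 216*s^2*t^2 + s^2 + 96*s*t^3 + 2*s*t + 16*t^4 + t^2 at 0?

A_3

The Hessian of f at 0 is [[2, 2, 0], [2, 2, 0], [0, 0, 2]] with rank 2, so corank 1. A Groebner basis of the Jacobian ideal J(f) in C{s,t,r} is {t^3, s + t, r}; counting standard monomials gives mu = 3. Corank 1: A-series; mu = 3 gives A_3.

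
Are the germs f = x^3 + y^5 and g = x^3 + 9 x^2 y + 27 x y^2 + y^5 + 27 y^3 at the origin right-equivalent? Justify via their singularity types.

The Hessian of f at 0 is [[0, 0], [0, 0]] with rank 0, so corank 2. A Groebner basis of the Jacobian ideal J(f) in C{x,y} is {y^4, x^2}; counting standard monomials gives mu = 8. Corank 2; j^3 = x^3 is a perfect cube, so E-series; the 5-jet and mu = 8 give E_8. The Hessian of g at 0 is [[0, 0], [0, 0]] with rank 0, so corank 2. A Groebner basis of the Jacobian ideal J(g) in C{x,y} is {y^4, x^2 + 6*x*y + 9*y^2}; counting standard monomials gives mu = 8. Corank 2; j^3 = (x + 3*y)^3 is a perfect cube, so E-series; the 5-jet and mu = 8 give E_8. Both have type E_8, hence right-equivalent.

Yes.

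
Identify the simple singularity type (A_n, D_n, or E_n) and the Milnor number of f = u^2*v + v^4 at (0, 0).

Type D5, Milnor number mu = 5.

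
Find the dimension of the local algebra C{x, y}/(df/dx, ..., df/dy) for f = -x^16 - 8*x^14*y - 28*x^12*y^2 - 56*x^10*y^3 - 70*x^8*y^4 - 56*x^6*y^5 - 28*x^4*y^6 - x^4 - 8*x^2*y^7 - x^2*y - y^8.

The Hessian of f at 0 is [[0, 0], [0, 0]] with rank 0, so corank 2. A Groebner basis of the Jacobian ideal J(f) in C{x,y} is {x^2/8 + y^7, x^3, x*y}; counting standard monomials gives mu = 9. Corank 2; j^3 = -x^2*y has shape L^2 M (L != M), so D-series; mu = 9 gives D_9.

9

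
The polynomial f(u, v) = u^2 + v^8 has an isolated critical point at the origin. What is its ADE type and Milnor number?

Type A_7, Milnor number mu = 7.

The Hessian of f at 0 has rank 1. Corank 1: A-series; mu = 7 gives A_7.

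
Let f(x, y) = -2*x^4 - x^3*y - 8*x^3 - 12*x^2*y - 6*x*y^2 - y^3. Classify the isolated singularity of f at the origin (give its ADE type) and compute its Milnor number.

The Hessian of f at 0 is [[0, 0], [0, 0]] with rank 0, so corank 2. A Groebner basis of the Jacobian ideal J(f) in C{x,y} is {768*x^2 + 768*x*y + y^4 - 8*y^3 + 192*y^2, x^3 + 12*x^2 + 12*x*y + 3*y^2, x^2*y - 24*x^2 - 24*x*y - 6*y^2, 32*x^2 + x*y^2 + 32*x*y + y^3/6 + 8*y^2}; counting standard monomials gives mu = 7. Corank 2; j^3 = -(2*x + y)^3 is a perfect cube, so E-series; the 4-jet and mu = 7 give E_7.

Type E7, Milnor number mu = 7.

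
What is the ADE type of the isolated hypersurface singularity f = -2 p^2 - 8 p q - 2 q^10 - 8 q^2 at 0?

The Hessian of f at 0 has rank 1. Corank 1: A-series; mu = 9 gives A_9.

A_9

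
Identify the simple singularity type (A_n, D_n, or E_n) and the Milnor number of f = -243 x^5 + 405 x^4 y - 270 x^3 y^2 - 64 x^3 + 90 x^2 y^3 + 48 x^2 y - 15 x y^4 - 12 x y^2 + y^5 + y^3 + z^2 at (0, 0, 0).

Type E8, Milnor number mu = 8.

The Hessian of f at 0 has rank 1. Corank 2; j^3 = -(4*x - y)^3 is a perfect cube, so E-series; the 5-jet and mu = 8 give E_8.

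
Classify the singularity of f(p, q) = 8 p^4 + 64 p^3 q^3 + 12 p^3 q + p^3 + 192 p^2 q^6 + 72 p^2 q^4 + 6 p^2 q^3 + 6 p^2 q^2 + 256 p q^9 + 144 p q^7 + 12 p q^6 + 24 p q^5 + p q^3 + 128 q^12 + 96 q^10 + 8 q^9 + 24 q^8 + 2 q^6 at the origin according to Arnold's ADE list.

The Hessian of f at 0 has rank 0. Corank 2; j^3 = p^3 is a perfect cube, so E-series; the 4-jet and mu = 7 give E_7.

E_{7}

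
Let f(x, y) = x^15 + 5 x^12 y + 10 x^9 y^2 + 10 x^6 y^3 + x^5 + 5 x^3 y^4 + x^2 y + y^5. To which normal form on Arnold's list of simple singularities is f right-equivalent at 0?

D_6

The Hessian of f at 0 is [[0, 0], [0, 0]] with rank 0, so corank 2. A Groebner basis of the Jacobian ideal J(f) in C{x,y} is {x^2/5 + y^4, x^3, x*y}; counting standard monomials gives mu = 6. Corank 2; j^3 = x^2*y has shape L^2 M (L != M), so D-series; mu = 6 gives D_6.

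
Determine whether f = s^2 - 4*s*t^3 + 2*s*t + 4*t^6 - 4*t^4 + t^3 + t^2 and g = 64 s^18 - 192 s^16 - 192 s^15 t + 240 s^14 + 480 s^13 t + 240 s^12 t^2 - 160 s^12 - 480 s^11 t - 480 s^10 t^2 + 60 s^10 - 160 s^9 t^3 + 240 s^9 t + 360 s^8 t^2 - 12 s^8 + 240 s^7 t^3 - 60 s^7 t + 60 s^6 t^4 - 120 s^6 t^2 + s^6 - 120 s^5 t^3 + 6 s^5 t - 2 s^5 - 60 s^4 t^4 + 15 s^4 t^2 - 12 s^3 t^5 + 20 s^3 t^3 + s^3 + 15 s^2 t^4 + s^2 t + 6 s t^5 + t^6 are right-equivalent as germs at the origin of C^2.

The Hessian of f at 0 has rank 1. Corank 1: A-series; mu = 2 gives A_2. The Hessian of g at 0 has rank 0. Corank 2; j^3 = s^2*(s + t) has shape L^2 M (L != M), so D-series; mu = 7 gives D_7. f is A_2 but g is D_7, hence not right-equivalent.

No.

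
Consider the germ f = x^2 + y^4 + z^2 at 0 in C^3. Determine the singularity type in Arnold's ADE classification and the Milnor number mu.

Type A_{3}, Milnor number mu = 3.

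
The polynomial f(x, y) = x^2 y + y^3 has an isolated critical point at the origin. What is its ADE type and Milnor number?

The Hessian of f at 0 has rank 0. Corank 2; j^3 = y*(x^2 + y^2) splits into three distinct lines over C (the quadratic factor has nonzero discriminant), so D_4.

Type D_{4}, Milnor number mu = 4.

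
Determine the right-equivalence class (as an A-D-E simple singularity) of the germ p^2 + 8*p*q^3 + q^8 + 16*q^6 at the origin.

The Hessian of f at 0 has rank 1. Corank 1: A-series; mu = 7 gives A_7.

A7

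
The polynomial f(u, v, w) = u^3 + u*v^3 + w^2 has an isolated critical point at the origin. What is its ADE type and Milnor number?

Type E_7, Milnor number mu = 7.

The Hessian of f at 0 is [[0, 0, 0], [0, 0, 0], [0, 0, 2]] with rank 1, so corank 2. A Groebner basis of the Jacobian ideal J(f) in C{u,v,w} is {u^3, u*v^2, 3*u^2 + v^3, w}; counting standard monomials gives mu = 7. Corank 2; j^3 = u^3 is a perfect cube, so E-series; the 4-jet and mu = 7 give E_7.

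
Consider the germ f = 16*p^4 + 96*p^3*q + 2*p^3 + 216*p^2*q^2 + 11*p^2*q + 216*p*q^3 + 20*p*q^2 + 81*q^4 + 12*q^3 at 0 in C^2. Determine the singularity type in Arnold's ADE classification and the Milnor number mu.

Type D_{5}, Milnor number mu = 5.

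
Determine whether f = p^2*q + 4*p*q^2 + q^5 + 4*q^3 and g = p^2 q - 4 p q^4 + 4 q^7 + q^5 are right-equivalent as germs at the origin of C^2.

The Hessian of f at 0 is [[0, 0], [0, 0]] with rank 0, so corank 2. A Groebner basis of the Jacobian ideal J(f) in C{p,q} is {p^2/5 + q^4 - 4*q^2/5, p^3 + 8*q^3, p*q + 2*q^2}; counting standard monomials gives mu = 6. Corank 2; j^3 = q*(p + 2*q)^2 has shape L^2 M (L != M), so D-series; mu = 6 gives D_6. The Hessian of g at 0 is [[0, 0], [0, 0]] with rank 0, so corank 2. A Groebner basis of the Jacobian ideal J(g) in C{p,q} is {-p*q/2 + q^4, p*q^2, p^2 + 5*p*q/2}; counting standard monomials gives mu = 6. Corank 2; j^3 = p^2*q has shape L^2 M (L != M), so D-series; mu = 6 gives D_6. Both have type D_6, hence right-equivalent.

Yes.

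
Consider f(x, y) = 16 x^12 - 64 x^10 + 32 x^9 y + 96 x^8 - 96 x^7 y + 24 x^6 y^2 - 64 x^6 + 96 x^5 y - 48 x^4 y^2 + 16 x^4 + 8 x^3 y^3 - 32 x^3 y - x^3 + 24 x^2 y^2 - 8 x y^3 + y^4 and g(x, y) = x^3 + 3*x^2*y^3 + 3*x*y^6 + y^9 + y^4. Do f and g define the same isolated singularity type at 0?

The Hessian of f at 0 has rank 0. Corank 2; j^3 = -x^3 is a perfect cube, so E-series; the 4-jet and mu = 6 give E_6. The Hessian of g at 0 has rank 0. Corank 2; j^3 = x^3 is a perfect cube, so E-series; the 4-jet and mu = 6 give E_6. Both have type E_6, hence right-equivalent.

Yes.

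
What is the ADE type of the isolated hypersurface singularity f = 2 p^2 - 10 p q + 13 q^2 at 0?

The Hessian of f at 0 has rank 2. Corank 0: nondegenerate Morse point, so A_1.

A_1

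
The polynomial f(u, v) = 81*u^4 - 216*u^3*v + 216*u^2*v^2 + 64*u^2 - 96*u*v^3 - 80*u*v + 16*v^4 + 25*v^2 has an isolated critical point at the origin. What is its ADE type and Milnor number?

Type A_3, Milnor number mu = 3.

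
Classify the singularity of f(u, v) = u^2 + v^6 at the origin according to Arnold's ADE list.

A5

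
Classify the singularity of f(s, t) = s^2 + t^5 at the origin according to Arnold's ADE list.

A_4

The Hessian of f at 0 has rank 1. Corank 1: A-series; mu = 4 gives A_4.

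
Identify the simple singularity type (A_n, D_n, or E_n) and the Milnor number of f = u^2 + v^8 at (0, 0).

The Hessian of f at 0 has rank 1. Corank 1: A-series; mu = 7 gives A_7.

Type A7, Milnor number mu = 7.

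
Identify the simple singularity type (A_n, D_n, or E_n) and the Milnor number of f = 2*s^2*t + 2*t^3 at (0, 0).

Type D4, Milnor number mu = 4.

The Hessian of f at 0 has rank 0. Corank 2; j^3 = 2*t*(s^2 + t^2) splits into three distinct lines over C (the quadratic factor has nonzero discriminant), so D_4.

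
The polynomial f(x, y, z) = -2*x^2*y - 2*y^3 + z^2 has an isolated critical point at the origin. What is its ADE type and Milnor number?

Type D_4, Milnor number mu = 4.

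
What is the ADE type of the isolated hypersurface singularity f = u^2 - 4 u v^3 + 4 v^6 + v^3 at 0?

A_2

The Hessian of f at 0 has rank 1. Corank 1: A-series; mu = 2 gives A_2.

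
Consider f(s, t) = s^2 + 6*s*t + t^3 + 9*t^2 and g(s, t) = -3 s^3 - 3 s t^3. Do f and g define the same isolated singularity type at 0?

The Hessian of f at 0 is [[2, 6], [6, 18]] with rank 1, so corank 1. A Groebner basis of the Jacobian ideal J(f) in C{s,t} is {t^2, s + 3*t}; counting standard monomials gives mu = 2. Corank 1: A-series; mu = 2 gives A_2. The Hessian of g at 0 is [[0, 0], [0, 0]] with rank 0, so corank 2. A Groebner basis of the Jacobian ideal J(g) in C{s,t} is {s^3, s*t^2, 3*s^2 + t^3}; counting standard monomials gives mu = 7. Corank 2; j^3 = -3*s^3 is a perfect cube, so E-series; the 4-jet and mu = 7 give E_7. f is A_2 but g is E_7, hence not right-equivalent.

No.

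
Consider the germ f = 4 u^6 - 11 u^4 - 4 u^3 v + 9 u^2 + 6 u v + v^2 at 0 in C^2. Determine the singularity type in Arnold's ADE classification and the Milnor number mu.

The Hessian of f at 0 has rank 1. Corank 1: A-series; mu = 3 gives A_3.

Type A3, Milnor number mu = 3.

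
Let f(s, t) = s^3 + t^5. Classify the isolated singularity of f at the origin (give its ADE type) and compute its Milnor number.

Type E_{8}, Milnor number mu = 8.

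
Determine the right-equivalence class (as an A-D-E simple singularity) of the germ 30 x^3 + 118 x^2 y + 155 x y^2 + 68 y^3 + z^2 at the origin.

D_4

The Hessian of f at 0 has rank 1. Corank 2; j^3 = (3*x + 4*y)*(10*x^2 + 26*x*y + 17*y^2) splits into three distinct lines over C (the quadratic factor has nonzero discriminant), so D_4.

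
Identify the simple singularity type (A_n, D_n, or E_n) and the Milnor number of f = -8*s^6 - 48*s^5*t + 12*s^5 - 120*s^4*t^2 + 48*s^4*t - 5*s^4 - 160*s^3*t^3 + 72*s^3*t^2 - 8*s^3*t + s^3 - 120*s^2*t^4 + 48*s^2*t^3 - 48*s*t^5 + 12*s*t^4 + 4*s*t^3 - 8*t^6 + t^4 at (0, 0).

Type E_6, Milnor number mu = 6.

The Hessian of f at 0 is [[0, 0], [0, 0]] with rank 0, so corank 2. A Groebner basis of the Jacobian ideal J(f) in C{s,t} is {s^3, s^2*t, -s^2/4 + s*t^2, 3*s^2/4 + t^3}; counting standard monomials gives mu = 6. Corank 2; j^3 = s^3 is a perfect cube, so E-series; the 4-jet and mu = 6 give E_6.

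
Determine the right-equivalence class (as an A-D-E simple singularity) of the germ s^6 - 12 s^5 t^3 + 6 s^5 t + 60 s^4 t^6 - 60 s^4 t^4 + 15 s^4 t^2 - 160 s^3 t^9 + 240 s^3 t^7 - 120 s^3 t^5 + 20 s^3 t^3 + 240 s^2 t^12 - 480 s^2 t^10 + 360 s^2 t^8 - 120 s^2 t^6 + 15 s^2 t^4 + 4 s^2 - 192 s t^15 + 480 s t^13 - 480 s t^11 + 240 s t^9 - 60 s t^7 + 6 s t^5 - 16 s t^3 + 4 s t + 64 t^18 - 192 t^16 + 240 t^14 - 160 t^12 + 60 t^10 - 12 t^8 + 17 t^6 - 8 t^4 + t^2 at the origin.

The Hessian of f at 0 is [[8, 4], [4, 2]] with rank 1, so corank 1. A Groebner basis of the Jacobian ideal J(f) in C{s,t} is {s*t^2 + s/4 + t/8, -s/2 + t^3 - t/4, s^2 + s*t + t^2/4}; counting standard monomials gives mu = 5. Corank 1: A-series; mu = 5 gives A_5.

A_{5}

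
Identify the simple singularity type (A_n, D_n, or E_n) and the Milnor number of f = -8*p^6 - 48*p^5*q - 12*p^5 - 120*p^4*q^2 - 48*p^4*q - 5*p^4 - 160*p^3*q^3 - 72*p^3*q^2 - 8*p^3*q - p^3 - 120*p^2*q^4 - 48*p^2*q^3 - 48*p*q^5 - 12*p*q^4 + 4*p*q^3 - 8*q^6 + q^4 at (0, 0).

Type E_{6}, Milnor number mu = 6.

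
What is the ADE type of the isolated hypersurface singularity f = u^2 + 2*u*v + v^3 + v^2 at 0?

A_{2}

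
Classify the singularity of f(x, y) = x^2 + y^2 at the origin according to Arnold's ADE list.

A_{1}

The Hessian of f at 0 is [[2, 0], [0, 2]] with rank 2, so corank 0. A Groebner basis of the Jacobian ideal J(f) in C{x,y} is {x, y}; counting standard monomials gives mu = 1. Corank 0: nondegenerate Morse point, so A_1.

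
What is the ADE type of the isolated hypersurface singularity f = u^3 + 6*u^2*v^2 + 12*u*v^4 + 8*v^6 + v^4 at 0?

E6

The Hessian of f at 0 is [[0, 0], [0, 0]] with rank 0, so corank 2. A Groebner basis of the Jacobian ideal J(f) in C{u,v} is {u^3, u^2*v, u^2/4 + u*v^2, v^3}; counting standard monomials gives mu = 6. Corank 2; j^3 = u^3 is a perfect cube, so E-series; the 4-jet and mu = 6 give E_6.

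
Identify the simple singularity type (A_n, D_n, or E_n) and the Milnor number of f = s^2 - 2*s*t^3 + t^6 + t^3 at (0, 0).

The Hessian of f at 0 has rank 1. Corank 1: A-series; mu = 2 gives A_2.

Type A_{2}, Milnor number mu = 2.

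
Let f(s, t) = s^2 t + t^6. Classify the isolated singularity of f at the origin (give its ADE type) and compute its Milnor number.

The Hessian of f at 0 has rank 0. Corank 2; j^3 = s^2*t has shape L^2 M (L != M), so D-series; mu = 7 gives D_7.

Type D_{7}, Milnor number mu = 7.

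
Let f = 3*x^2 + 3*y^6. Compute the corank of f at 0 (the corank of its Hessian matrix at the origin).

Hessian at 0 has rank 1.

1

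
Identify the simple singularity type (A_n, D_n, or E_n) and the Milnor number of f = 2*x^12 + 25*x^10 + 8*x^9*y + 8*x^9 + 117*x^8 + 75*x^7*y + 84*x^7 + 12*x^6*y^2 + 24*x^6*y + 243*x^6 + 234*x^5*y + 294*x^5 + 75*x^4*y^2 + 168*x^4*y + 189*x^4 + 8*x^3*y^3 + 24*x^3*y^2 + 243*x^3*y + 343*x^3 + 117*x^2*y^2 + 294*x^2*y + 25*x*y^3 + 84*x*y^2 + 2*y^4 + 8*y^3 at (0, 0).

Type E_{7}, Milnor number mu = 7.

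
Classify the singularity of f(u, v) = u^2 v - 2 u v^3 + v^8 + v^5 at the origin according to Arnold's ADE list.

D_{9}

The Hessian of f at 0 has rank 0. Corank 2; j^3 = u^2*v has shape L^2 M (L != M), so D-series; mu = 9 gives D_9.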